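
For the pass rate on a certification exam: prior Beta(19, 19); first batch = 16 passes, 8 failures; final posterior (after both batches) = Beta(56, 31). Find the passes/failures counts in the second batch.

Sequential conjugate updates are equivalent to a single update on the pooled data, so total successes = posterior α − prior α and total failures = posterior β − prior β.
Total across both batches: 56−19=37 passes, 31−19=12 failures.
Subtract the first batch: 37−16=21 passes and 12−8=4 failures.

21 passes and 4 failures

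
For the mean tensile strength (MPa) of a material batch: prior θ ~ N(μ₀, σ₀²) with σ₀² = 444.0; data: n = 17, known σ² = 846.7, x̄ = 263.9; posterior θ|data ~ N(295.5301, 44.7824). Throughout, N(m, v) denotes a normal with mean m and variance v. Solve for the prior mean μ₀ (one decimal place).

μ₀ = 577.5

With known observation variance, the Normal–Normal posterior has precision τ_n = τ₀ + n/σ² and mean μ_n = (τ₀μ₀ + (n/σ²)x̄)/τ_n.
Here τ₀ = 1/444.0 = 0.002252 and τ_data = 17/846.7 = 0.020078, so τ_n = 0.022330.
Rearranging for μ₀: μ₀ = (μ_n·τ_n − τ_data·x̄)/τ₀ = (295.5301·0.022330 − 0.020078·263.9) / 0.002252 = 1.300603/0.002252 ≈ 577.5.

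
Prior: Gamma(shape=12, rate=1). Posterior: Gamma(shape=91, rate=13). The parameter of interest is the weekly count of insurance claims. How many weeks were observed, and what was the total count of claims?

Gamma–Poisson conjugacy: posterior shape = α + Σxᵢ, posterior rate = β + n.
Matching: Σxᵢ = 91 − 12 = 79 and n = 13 − 1 = 12.

n = 12 weeks with total 79 claims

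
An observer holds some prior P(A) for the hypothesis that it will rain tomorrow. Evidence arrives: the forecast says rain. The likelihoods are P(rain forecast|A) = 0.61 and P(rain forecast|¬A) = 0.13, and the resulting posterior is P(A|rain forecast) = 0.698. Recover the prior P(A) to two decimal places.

In odds form, posterior odds = prior odds × likelihood ratio, so prior odds = posterior odds ÷ LR.
Posterior odds = 0.698/(1−0.698) = 2.3113. LR = 0.61/0.13 = 4.6923.
Prior odds = 2.3113/4.6923 = 0.4926, so P(A) = 0.4926/(1+0.4926) ≈ 0.33.

P(A) = 0.33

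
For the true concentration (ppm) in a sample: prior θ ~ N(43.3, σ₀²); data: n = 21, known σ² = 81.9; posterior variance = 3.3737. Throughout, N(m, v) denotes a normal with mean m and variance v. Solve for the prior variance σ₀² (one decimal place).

σ₀² = 25.0

Posterior precision equals prior precision plus data precision: 1/σ_n² = 1/σ₀² + n/σ².
So 1/σ₀² = 1/3.3737 − 21/81.9 = 0.296410 − 0.256410 = 0.040000.
Hence σ₀² = 1/0.040000 ≈ 25.0.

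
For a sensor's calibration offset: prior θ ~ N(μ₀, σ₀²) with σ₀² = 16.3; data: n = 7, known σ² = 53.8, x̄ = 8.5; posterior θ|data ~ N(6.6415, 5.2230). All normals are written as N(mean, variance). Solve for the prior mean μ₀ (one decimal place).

μ₀ = 2.7

With known observation variance, the Normal–Normal posterior has precision τ_n = τ₀ + n/σ² and mean μ_n = (τ₀μ₀ + (n/σ²)x̄)/τ_n.
Here τ₀ = 1/16.3 = 0.061350 and τ_data = 7/53.8 = 0.130112, so τ_n = 0.191462.
Rearranging for μ₀: μ₀ = (μ_n·τ_n − τ_data·x̄)/τ₀ = (6.6415·0.191462 − 0.130112·8.5) / 0.061350 = 0.165643/0.061350 ≈ 2.7.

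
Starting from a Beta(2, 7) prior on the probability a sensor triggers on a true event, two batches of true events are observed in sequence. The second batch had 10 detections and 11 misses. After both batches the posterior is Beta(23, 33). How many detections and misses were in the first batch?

Sequential conjugate updates are equivalent to a single update on the pooled data, so total successes = posterior α − prior α and total failures = posterior β − prior β.
Total across both batches: 23−2=21 detections, 33−7=26 misses.
Subtract the second batch: 21−10=11 detections and 26−11=15 misses.

11 detections and 15 misses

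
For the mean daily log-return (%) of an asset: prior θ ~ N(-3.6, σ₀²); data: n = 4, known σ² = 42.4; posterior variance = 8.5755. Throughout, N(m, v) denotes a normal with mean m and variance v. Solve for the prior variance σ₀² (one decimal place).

For the Normal–Normal model with known σ², precisions add: τ_n = τ₀ + n/σ².
So 1/σ₀² = 1/8.5755 − 4/42.4 = 0.116611 − 0.094340 = 0.022271.
Hence σ₀² = 1/0.022271 ≈ 44.9.

σ₀² = 44.9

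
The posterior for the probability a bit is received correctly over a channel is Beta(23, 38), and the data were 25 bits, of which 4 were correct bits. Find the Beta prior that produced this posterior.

Beta(19, 17)

Beta is conjugate to the binomial likelihood: posterior = Beta(α+s, β+f).
Subtract the data counts: 23−4=19, 38−21=17.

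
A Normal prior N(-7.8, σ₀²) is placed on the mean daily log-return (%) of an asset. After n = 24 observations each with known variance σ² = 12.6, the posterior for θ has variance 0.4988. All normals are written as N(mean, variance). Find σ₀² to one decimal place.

σ₀² = 10.0

Posterior precision equals prior precision plus data precision: 1/σ_n² = 1/σ₀² + n/σ².
So 1/σ₀² = 1/0.4988 − 24/12.6 = 2.004812 − 1.904762 = 0.100050.
Hence σ₀² = 1/0.100050 ≈ 10.0.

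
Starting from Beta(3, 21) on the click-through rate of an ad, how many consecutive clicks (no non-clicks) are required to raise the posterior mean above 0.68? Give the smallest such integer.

k = 42

After k clicks and 0 non-clicks the posterior is Beta(3+k, 21), with mean (3+k)/(3+21+k).
Set (3+k)/(24+k) > 0.68 and solve: k > (0.68·24 − 3)/(1 − 0.68) = 41.625.
The smallest integer exceeding 41.625 is 42, and checking k=42: (45)/(66) = 0.6818 > 0.68.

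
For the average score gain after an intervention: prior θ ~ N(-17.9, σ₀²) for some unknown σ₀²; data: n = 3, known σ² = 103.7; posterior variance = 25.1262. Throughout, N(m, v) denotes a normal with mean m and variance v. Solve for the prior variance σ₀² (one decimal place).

σ₀² = 92.0

For the Normal–Normal model with known σ², precisions add: τ_n = τ₀ + n/σ².
So 1/σ₀² = 1/25.1262 − 3/103.7 = 0.039799 − 0.028930 = 0.010869.
Hence σ₀² = 1/0.010869 ≈ 92.0.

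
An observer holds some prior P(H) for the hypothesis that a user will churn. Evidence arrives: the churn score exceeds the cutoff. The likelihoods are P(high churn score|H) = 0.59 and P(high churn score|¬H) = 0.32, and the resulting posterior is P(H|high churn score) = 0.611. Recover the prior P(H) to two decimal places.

P(H) = 0.46

In odds form, posterior odds = prior odds × likelihood ratio, so prior odds = posterior odds ÷ LR.
Posterior odds = 0.611/(1−0.611) = 1.5707. LR = 0.59/0.32 = 1.8437.
Prior odds = 1.5707/1.8437 = 0.8519, so P(H) = 0.8519/(1+0.8519) ≈ 0.46.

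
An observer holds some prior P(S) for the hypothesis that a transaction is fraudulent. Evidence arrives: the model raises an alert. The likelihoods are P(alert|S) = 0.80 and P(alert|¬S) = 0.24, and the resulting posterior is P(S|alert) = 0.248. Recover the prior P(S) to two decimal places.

Bayes' rule in odds form gives O(S|E) = O(S)·[P(E|S)/P(E|¬S)], hence O(S) = O(S|E)/LR.
Posterior odds = 0.248/(1−0.248) = 0.3298. LR = 0.80/0.24 = 3.3333.
Prior odds = 0.3298/3.3333 = 0.0989, so P(S) = 0.0989/(1+0.0989) ≈ 0.09.

P(S) = 0.09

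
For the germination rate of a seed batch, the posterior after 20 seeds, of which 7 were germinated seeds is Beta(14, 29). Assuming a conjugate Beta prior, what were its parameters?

Beta(7, 16)

Beta is conjugate to the binomial likelihood: posterior = Beta(α+s, β+f).
Subtract the data counts: 14−7=7, 29−13=16.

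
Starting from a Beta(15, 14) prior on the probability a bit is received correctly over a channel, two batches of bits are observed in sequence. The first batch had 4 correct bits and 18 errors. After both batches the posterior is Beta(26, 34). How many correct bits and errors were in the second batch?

Because Beta–binomial updating is additive in the counts, the combined data contributed (α_post−α_prior, β_post−β_prior) successes and failures.
Total across both batches: 26−15=11 correct bits, 34−14=20 errors.
Subtract the first batch: 11−4=7 correct bits and 20−18=2 errors.

7 correct bits and 2 errors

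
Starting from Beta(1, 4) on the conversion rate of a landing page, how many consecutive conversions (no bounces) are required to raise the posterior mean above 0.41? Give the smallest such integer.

k = 2

After k conversions and 0 bounces the posterior is Beta(1+k, 4), with mean (1+k)/(1+4+k).
Set (1+k)/(5+k) > 0.41 and solve: k > (0.41·5 − 1)/(1 − 0.41) = 1.780.
The smallest integer exceeding 1.780 is 2.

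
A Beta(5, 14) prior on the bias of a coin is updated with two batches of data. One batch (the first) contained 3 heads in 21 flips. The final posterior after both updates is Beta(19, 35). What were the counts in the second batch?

11 heads and 3 tails

Because Beta–binomial updating is additive in the counts, the combined data contributed (α_post−α_prior, β_post−β_prior) successes and failures.
Total across both batches: 19−5=14 heads, 35−14=21 tails.
Subtract the first batch: 14−3=11 heads and 21−18=3 tails.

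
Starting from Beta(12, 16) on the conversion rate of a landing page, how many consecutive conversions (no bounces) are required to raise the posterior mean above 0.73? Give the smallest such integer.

k = 32

After k conversions and 0 bounces the posterior is Beta(12+k, 16), with mean (12+k)/(12+16+k).
Set (12+k)/(28+k) > 0.73 and solve: k > (0.73·28 − 12)/(1 − 0.73) = 31.259.
The smallest integer exceeding 31.259 is 32.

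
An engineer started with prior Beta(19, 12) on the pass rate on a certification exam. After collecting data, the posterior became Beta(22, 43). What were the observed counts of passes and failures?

Beta is conjugate to the binomial likelihood: posterior = Beta(a+s, b+f).
So s = 22 − 19 = 3 and f = 43 − 12 = 31.

3 passes and 31 failures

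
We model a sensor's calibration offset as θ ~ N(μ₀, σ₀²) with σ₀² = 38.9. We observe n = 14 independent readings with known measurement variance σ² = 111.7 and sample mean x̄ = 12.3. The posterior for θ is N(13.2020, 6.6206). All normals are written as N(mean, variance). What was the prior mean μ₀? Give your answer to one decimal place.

μ₀ = 17.6

With known observation variance, the Normal–Normal posterior has precision τ_n = τ₀ + n/σ² and mean μ_n = (τ₀μ₀ + (n/σ²)x̄)/τ_n.
Here τ₀ = 1/38.9 = 0.025707 and τ_data = 14/111.7 = 0.125336, so τ_n = 0.151043.
Rearranging for μ₀: μ₀ = (μ_n·τ_n − τ_data·x̄)/τ₀ = (13.2020·0.151043 − 0.125336·12.3) / 0.025707 = 0.452437/0.025707 ≈ 17.6.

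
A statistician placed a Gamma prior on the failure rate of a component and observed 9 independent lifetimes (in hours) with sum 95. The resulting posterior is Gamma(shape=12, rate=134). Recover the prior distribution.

For an exponential likelihood with a Gamma(α, β) prior on the rate, n observations with total T give posterior Gamma(α+n, β+T).
So α = 12 − 9 = 3 and β = 134 − 95 = 39.

Gamma(shape=3, rate=39)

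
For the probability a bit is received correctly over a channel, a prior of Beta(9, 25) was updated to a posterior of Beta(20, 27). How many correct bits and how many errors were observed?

11 correct bits and 2 errors

A Beta(a, b) prior with s successes and f failures in binomial data gives a Beta(a+s, b+f) posterior.
So s = 20 − 9 = 11 and f = 27 − 25 = 2.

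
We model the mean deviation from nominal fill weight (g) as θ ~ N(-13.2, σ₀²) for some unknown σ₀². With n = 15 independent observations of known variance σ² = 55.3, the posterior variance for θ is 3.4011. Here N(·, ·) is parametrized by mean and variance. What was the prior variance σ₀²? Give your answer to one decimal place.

Posterior precision equals prior precision plus data precision: 1/σ_n² = 1/σ₀² + n/σ².
So 1/σ₀² = 1/3.4011 − 15/55.3 = 0.294023 − 0.271248 = 0.022775.
Hence σ₀² = 1/0.022775 ≈ 43.9.

σ₀² = 43.9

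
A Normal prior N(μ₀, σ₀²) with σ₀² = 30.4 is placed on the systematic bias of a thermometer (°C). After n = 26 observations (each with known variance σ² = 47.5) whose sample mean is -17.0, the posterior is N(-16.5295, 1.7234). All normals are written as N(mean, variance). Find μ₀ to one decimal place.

μ₀ = -8.7

The posterior mean is a precision-weighted average: μ_n = (τ₀μ₀ + τ_data·x̄)/(τ₀+τ_data), with τ₀=1/σ₀² and τ_data=n/σ².
Here τ₀ = 1/30.4 = 0.032895 and τ_data = 26/47.5 = 0.547368, so τ_n = 0.580263.
Rearranging for μ₀: μ₀ = (μ_n·τ_n − τ_data·x̄)/τ₀ = (-16.5295·0.580263 − 0.547368·-17.0) / 0.032895 = -0.286201/0.032895 ≈ -8.7.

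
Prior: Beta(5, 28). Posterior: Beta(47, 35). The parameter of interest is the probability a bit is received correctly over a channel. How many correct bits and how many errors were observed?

Under Beta–binomial conjugacy the posterior parameters are (α+s, β+f).
So s = 47 − 5 = 42 and f = 35 − 28 = 7.

42 correct bits and 7 errors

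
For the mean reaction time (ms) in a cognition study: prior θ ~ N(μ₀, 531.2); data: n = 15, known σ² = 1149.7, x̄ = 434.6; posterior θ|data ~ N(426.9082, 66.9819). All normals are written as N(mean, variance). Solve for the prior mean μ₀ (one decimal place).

μ₀ = 373.6

With known observation variance, the Normal–Normal posterior has precision τ_n = τ₀ + n/σ² and mean μ_n = (τ₀μ₀ + (n/σ²)x̄)/τ_n.
Here τ₀ = 1/531.2 = 0.001883 and τ_data = 15/1149.7 = 0.013047, so τ_n = 0.014930.
Rearranging for μ₀: μ₀ = (μ_n·τ_n − τ_data·x̄)/τ₀ = (426.9082·0.014930 − 0.013047·434.6) / 0.001883 = 0.703513/0.001883 ≈ 373.6.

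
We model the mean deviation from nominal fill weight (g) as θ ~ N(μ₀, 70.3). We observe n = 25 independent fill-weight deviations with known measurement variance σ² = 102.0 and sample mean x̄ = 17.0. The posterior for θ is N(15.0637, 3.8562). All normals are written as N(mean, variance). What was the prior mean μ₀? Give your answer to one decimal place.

With known observation variance, the Normal–Normal posterior has precision τ_n = τ₀ + n/σ² and mean μ_n = (τ₀μ₀ + (n/σ²)x̄)/τ_n.
Here τ₀ = 1/70.3 = 0.014225 and τ_data = 25/102.0 = 0.245098, so τ_n = 0.259323.
Rearranging for μ₀: μ₀ = (μ_n·τ_n − τ_data·x̄)/τ₀ = (15.0637·0.259323 − 0.245098·17.0) / 0.014225 = -0.260302/0.014225 ≈ -18.3.

μ₀ = -18.3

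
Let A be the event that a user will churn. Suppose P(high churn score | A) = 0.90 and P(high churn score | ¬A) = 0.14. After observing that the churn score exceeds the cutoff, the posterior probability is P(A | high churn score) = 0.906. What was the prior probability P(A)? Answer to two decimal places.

Bayes' rule in odds form gives O(A|E) = O(A)·[P(E|A)/P(E|¬A)], hence O(A) = O(A|E)/LR.
Posterior odds = 0.906/(1−0.906) = 9.6383. LR = 0.90/0.14 = 6.4286.
Prior odds = 9.6383/6.4286 = 1.4993, so P(A) = 1.4993/(1+1.4993) ≈ 0.60.

P(A) = 0.60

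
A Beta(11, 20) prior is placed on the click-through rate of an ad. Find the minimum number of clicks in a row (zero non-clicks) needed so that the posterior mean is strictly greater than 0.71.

After k clicks and 0 non-clicks the posterior is Beta(11+k, 20), with mean (11+k)/(11+20+k).
Set (11+k)/(31+k) > 0.71 and solve: k > (0.71·31 − 11)/(1 − 0.71) = 37.966.
The smallest integer exceeding 37.966 is 38.

k = 38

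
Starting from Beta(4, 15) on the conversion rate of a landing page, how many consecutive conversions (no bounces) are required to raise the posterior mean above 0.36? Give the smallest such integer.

After k conversions and 0 bounces the posterior is Beta(4+k, 15), with mean (4+k)/(4+15+k).
Set (4+k)/(19+k) > 0.36 and solve: k > (0.36·19 − 4)/(1 − 0.36) = 4.438.
The smallest integer exceeding 4.438 is 5.

k = 5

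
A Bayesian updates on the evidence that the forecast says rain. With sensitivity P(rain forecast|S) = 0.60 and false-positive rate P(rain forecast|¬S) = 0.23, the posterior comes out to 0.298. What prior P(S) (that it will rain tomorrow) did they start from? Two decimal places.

P(S) = 0.14

Bayes' rule in odds form gives O(S|E) = O(S)·[P(E|S)/P(E|¬S)], hence O(S) = O(S|E)/LR.
Posterior odds = 0.298/(1−0.298) = 0.4245. LR = 0.60/0.23 = 2.6087.
Prior odds = 0.4245/2.6087 = 0.1627, so P(S) = 0.1627/(1+0.1627) ≈ 0.14.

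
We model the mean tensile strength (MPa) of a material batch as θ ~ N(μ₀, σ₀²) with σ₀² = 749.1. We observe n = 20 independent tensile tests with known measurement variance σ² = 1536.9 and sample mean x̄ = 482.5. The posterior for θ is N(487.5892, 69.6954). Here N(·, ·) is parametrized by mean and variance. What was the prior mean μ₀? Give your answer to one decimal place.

The posterior mean is a precision-weighted average: μ_n = (τ₀μ₀ + τ_data·x̄)/(τ₀+τ_data), with τ₀=1/σ₀² and τ_data=n/σ².
Here τ₀ = 1/749.1 = 0.001335 and τ_data = 20/1536.9 = 0.013013, so τ_n = 0.014348.
Rearranging for μ₀: μ₀ = (μ_n·τ_n − τ_data·x̄)/τ₀ = (487.5892·0.014348 − 0.013013·482.5) / 0.001335 = 0.717157/0.001335 ≈ 537.2.

μ₀ = 537.2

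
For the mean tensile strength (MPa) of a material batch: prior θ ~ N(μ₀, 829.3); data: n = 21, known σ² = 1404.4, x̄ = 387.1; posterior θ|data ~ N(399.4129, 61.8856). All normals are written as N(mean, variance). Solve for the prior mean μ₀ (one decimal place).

μ₀ = 552.1

With known observation variance, the Normal–Normal posterior has precision τ_n = τ₀ + n/σ² and mean μ_n = (τ₀μ₀ + (n/σ²)x̄)/τ_n.
Here τ₀ = 1/829.3 = 0.001206 and τ_data = 21/1404.4 = 0.014953, so τ_n = 0.016159.
Rearranging for μ₀: μ₀ = (μ_n·τ_n − τ_data·x̄)/τ₀ = (399.4129·0.016159 − 0.014953·387.1) / 0.001206 = 0.665807/0.001206 ≈ 552.1.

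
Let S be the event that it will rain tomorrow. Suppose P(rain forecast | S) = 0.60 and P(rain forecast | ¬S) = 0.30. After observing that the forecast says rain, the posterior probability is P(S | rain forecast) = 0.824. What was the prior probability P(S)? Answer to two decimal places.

P(S) = 0.70

In odds form, posterior odds = prior odds × likelihood ratio, so prior odds = posterior odds ÷ LR.
Posterior odds = 0.824/(1−0.824) = 4.6818. LR = 0.60/0.30 = 2.0000.
Prior odds = 4.6818/2.0000 = 2.3409, so P(S) = 2.3409/(1+2.3409) ≈ 0.70.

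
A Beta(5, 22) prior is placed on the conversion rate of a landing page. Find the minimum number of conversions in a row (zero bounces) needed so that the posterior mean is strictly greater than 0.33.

k = 6

After k conversions and 0 bounces the posterior is Beta(5+k, 22), with mean (5+k)/(5+22+k).
Set (5+k)/(27+k) > 0.33 and solve: k > (0.33·27 − 5)/(1 − 0.33) = 5.836.
The smallest integer exceeding 5.836 is 6.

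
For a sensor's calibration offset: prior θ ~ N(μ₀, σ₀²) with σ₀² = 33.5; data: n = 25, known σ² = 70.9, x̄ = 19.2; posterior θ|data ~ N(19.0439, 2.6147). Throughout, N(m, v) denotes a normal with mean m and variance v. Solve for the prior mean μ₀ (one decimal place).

μ₀ = 17.2

The posterior mean is a precision-weighted average: μ_n = (τ₀μ₀ + τ_data·x̄)/(τ₀+τ_data), with τ₀=1/σ₀² and τ_data=n/σ².
Here τ₀ = 1/33.5 = 0.029851 and τ_data = 25/70.9 = 0.352609, so τ_n = 0.382460.
Rearranging for μ₀: μ₀ = (μ_n·τ_n − τ_data·x̄)/τ₀ = (19.0439·0.382460 − 0.352609·19.2) / 0.029851 = 0.513437/0.029851 ≈ 17.2.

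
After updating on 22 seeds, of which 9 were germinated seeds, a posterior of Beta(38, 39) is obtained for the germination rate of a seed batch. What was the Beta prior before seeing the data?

Beta is conjugate to the binomial likelihood: posterior = Beta(α+s, β+f).
Subtract the data counts: 38−9=29, 39−13=26.

Beta(29, 26)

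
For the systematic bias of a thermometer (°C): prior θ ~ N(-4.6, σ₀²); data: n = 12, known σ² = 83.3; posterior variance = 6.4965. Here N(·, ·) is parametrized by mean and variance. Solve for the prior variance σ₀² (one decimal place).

σ₀² = 101.3

For the Normal–Normal model with known σ², precisions add: τ_n = τ₀ + n/σ².
So 1/σ₀² = 1/6.4965 − 12/83.3 = 0.153929 − 0.144058 = 0.009871.
Hence σ₀² = 1/0.009871 ≈ 101.3.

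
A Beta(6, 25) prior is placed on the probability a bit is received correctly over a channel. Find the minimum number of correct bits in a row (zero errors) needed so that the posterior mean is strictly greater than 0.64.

After k correct bits and 0 errors the posterior is Beta(6+k, 25), with mean (6+k)/(6+25+k).
Set (6+k)/(31+k) > 0.64 and solve: k > (0.64·31 − 6)/(1 − 0.64) = 38.444.
The smallest integer exceeding 38.444 is 39, and checking k=39: (45)/(70) = 0.6429 > 0.64.

k = 39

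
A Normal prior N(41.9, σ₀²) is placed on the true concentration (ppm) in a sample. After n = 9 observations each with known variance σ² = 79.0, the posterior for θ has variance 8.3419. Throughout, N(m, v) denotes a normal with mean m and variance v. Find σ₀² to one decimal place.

σ₀² = 168.0

For the Normal–Normal model with known σ², precisions add: τ_n = τ₀ + n/σ².
So 1/σ₀² = 1/8.3419 − 9/79.0 = 0.119877 − 0.113924 = 0.005953.
Hence σ₀² = 1/0.005953 ≈ 168.0.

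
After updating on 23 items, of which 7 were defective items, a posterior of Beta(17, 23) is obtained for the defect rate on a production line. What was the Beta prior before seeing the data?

Under Beta–binomial conjugacy the posterior parameters are (α+s, β+f).
Subtract the data counts: 17−7=10, 23−16=7.

Beta(10, 7)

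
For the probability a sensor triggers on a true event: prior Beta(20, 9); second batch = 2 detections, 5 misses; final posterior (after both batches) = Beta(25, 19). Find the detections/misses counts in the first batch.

Because Beta–binomial updating is additive in the counts, the combined data contributed (α_post−α_prior, β_post−β_prior) successes and failures.
Total across both batches: 25−20=5 detections, 19−9=10 misses.
Subtract the second batch: 5−2=3 detections and 10−5=5 misses.

3 detections and 5 misses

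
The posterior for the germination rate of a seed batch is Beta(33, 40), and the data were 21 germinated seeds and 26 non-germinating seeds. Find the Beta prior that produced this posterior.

Under Beta–binomial conjugacy the posterior parameters are (a+s, b+f).
Subtract the data counts: 33−21=12, 40−26=14.

Beta(12, 14)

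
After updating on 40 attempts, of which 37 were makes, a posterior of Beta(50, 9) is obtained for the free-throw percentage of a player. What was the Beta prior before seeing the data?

Beta(13, 6)

A Beta(a, b) prior with s successes and f failures in binomial data gives a Beta(a+s, b+f) posterior.
So a = 50 − 37 = 13 and b = 9 − 3 = 6.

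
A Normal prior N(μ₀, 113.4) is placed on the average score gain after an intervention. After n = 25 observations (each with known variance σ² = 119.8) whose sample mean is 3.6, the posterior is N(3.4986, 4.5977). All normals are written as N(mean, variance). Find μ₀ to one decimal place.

μ₀ = 1.1

The posterior mean is a precision-weighted average: μ_n = (τ₀μ₀ + τ_data·x̄)/(τ₀+τ_data), with τ₀=1/σ₀² and τ_data=n/σ².
Here τ₀ = 1/113.4 = 0.008818 and τ_data = 25/119.8 = 0.208681, so τ_n = 0.217499.
Rearranging for μ₀: μ₀ = (μ_n·τ_n − τ_data·x̄)/τ₀ = (3.4986·0.217499 − 0.208681·3.6) / 0.008818 = 0.009690/0.008818 ≈ 1.1.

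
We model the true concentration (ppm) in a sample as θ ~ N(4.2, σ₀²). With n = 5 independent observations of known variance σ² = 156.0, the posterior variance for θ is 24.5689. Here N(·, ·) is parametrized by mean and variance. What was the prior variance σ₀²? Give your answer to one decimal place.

For the Normal–Normal model with known σ², precisions add: τ_n = τ₀ + n/σ².
So 1/σ₀² = 1/24.5689 − 5/156.0 = 0.040702 − 0.032051 = 0.008651.
Hence σ₀² = 1/0.008651 ≈ 115.6.

σ₀² = 115.6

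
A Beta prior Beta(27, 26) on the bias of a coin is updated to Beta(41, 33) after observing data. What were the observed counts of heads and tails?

A Beta(α, β) prior with s successes and f failures in binomial data gives a Beta(α+s, β+f) posterior.
So s = 41 − 27 = 14 and f = 33 − 26 = 7.

14 heads and 7 tails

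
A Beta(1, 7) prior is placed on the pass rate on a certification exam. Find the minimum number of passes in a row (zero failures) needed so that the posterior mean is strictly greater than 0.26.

After k passes and 0 failures the posterior is Beta(1+k, 7), with mean (1+k)/(1+7+k).
Set (1+k)/(8+k) > 0.26 and solve: k > (0.26·8 − 1)/(1 − 0.26) = 1.459.
The smallest integer exceeding 1.459 is 2.

k = 2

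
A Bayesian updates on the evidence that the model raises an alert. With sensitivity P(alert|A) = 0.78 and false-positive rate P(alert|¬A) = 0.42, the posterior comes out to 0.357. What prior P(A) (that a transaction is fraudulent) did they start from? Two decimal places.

P(A) = 0.23

Bayes' rule in odds form gives O(A|E) = O(A)·[P(E|A)/P(E|¬A)], hence O(A) = O(A|E)/LR.
Posterior odds = 0.357/(1−0.357) = 0.5552. LR = 0.78/0.42 = 1.8571.
Prior odds = 0.5552/1.8571 = 0.2990, so P(A) = 0.2990/(1+0.2990) ≈ 0.23.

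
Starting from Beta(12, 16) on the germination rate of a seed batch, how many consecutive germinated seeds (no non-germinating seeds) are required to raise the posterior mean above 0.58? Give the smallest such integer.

After k germinated seeds and 0 non-germinating seeds the posterior is Beta(12+k, 16), with mean (12+k)/(12+16+k).
Set (12+k)/(28+k) > 0.58 and solve: k > (0.58·28 − 12)/(1 − 0.58) = 10.095.
The smallest integer exceeding 10.095 is 11, and checking k=11: (23)/(39) = 0.5897 > 0.58.

k = 11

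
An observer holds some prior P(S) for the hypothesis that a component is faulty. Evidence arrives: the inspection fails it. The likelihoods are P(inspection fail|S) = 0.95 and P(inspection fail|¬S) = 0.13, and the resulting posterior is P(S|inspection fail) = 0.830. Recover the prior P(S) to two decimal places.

Bayes' rule in odds form gives O(S|E) = O(S)·[P(E|S)/P(E|¬S)], hence O(S) = O(S|E)/LR.
Posterior odds = 0.830/(1−0.830) = 4.8824. LR = 0.95/0.13 = 7.3077.
Prior odds = 4.8824/7.3077 = 0.6681, so P(S) = 0.6681/(1+0.6681) ≈ 0.40.

P(S) = 0.40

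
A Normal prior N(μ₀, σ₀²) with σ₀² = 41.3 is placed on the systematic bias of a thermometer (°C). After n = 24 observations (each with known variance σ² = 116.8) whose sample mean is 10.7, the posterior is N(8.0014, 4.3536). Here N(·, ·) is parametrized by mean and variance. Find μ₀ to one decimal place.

With known observation variance, the Normal–Normal posterior has precision τ_n = τ₀ + n/σ² and mean μ_n = (τ₀μ₀ + (n/σ²)x̄)/τ_n.
Here τ₀ = 1/41.3 = 0.024213 and τ_data = 24/116.8 = 0.205479, so τ_n = 0.229692.
Rearranging for μ₀: μ₀ = (μ_n·τ_n − τ_data·x̄)/τ₀ = (8.0014·0.229692 − 0.205479·10.7) / 0.024213 = -0.360768/0.024213 ≈ -14.9.

μ₀ = -14.9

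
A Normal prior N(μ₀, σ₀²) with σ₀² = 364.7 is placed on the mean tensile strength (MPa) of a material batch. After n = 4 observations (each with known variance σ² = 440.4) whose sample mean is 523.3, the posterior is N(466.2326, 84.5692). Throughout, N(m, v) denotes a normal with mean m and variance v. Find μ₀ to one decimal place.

μ₀ = 277.2

The posterior mean is a precision-weighted average: μ_n = (τ₀μ₀ + τ_data·x̄)/(τ₀+τ_data), with τ₀=1/σ₀² and τ_data=n/σ².
Here τ₀ = 1/364.7 = 0.002742 and τ_data = 4/440.4 = 0.009083, so τ_n = 0.011825.
Rearranging for μ₀: μ₀ = (μ_n·τ_n − τ_data·x̄)/τ₀ = (466.2326·0.011825 − 0.009083·523.3) / 0.002742 = 0.760067/0.002742 ≈ 277.2.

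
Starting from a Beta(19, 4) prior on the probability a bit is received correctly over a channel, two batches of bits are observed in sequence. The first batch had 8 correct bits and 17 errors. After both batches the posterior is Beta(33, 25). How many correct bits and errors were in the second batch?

Sequential conjugate updates are equivalent to a single update on the pooled data, so total successes = posterior α − prior α and total failures = posterior β − prior β.
Total across both batches: 33−19=14 correct bits, 25−4=21 errors.
Subtract the first batch: 14−8=6 correct bits and 21−17=4 errors.

6 correct bits and 4 errors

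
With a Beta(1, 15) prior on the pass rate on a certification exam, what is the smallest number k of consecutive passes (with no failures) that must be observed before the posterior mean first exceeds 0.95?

After k passes and 0 failures the posterior is Beta(1+k, 15), with mean (1+k)/(1+15+k).
Set (1+k)/(16+k) > 0.95 and solve: k > (0.95·16 − 1)/(1 − 0.95) = 284.000.
The smallest integer exceeding 284.000 is 285.

k = 285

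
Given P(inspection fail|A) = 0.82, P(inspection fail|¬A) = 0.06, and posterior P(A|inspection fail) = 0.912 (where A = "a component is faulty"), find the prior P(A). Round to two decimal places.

Bayes' rule in odds form gives O(A|E) = O(A)·[P(E|A)/P(E|¬A)], hence O(A) = O(A|E)/LR.
Posterior odds = 0.912/(1−0.912) = 10.3636. LR = 0.82/0.06 = 13.6667.
Prior odds = 10.3636/13.6667 = 0.7583, so P(A) = 0.7583/(1+0.7583) ≈ 0.43.

P(A) = 0.43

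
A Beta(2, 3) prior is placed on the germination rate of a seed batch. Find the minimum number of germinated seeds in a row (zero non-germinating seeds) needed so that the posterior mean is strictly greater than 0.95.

After k germinated seeds and 0 non-germinating seeds the posterior is Beta(2+k, 3), with mean (2+k)/(2+3+k).
Set (2+k)/(5+k) > 0.95 and solve: k > (0.95·5 − 2)/(1 − 0.95) = 55.000.
The smallest integer exceeding 55.000 is 56, and checking k=56: (58)/(61) = 0.9508 > 0.95.

k = 56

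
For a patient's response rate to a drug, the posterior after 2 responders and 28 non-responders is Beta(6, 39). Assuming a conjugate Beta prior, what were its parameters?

Under Beta–binomial conjugacy the posterior parameters are (a+s, b+f).
Subtract the data counts: 6−2=4, 39−28=11.

Beta(4, 11)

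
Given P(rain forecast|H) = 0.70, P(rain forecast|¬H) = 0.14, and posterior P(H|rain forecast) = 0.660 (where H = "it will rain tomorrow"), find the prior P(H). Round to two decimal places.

P(H) = 0.28

Bayes' rule in odds form gives O(H|E) = O(H)·[P(E|H)/P(E|¬H)], hence O(H) = O(H|E)/LR.
Posterior odds = 0.660/(1−0.660) = 1.9412. LR = 0.70/0.14 = 5.0000.
Prior odds = 1.9412/5.0000 = 0.3882, so P(H) = 0.3882/(1+0.3882) ≈ 0.28.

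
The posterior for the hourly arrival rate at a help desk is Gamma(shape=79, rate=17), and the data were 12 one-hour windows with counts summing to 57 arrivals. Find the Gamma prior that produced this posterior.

Gamma–Poisson conjugacy: posterior shape = α + Σxᵢ, posterior rate = β + n.
So α = 79 − 57 = 22 and β = 17 − 12 = 5.

Gamma(shape=22, rate=5)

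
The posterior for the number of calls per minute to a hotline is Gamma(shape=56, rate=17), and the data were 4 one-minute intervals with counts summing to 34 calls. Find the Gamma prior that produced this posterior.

Gamma(shape=22, rate=13)

A Gamma(α, β) prior (rate parametrization) on a Poisson rate with n observations summing to S gives posterior Gamma(α+S, β+n).
So α = 56 − 34 = 22 and β = 17 − 4 = 13.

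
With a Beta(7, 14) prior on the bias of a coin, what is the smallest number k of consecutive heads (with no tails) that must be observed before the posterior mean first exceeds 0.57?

k = 12

After k heads and 0 tails the posterior is Beta(7+k, 14), with mean (7+k)/(7+14+k).
Set (7+k)/(21+k) > 0.57 and solve: k > (0.57·21 − 7)/(1 − 0.57) = 11.558.
The smallest integer exceeding 11.558 is 12.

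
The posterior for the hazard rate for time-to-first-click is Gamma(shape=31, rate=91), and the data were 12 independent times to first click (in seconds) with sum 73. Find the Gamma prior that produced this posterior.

Gamma(shape=19, rate=18)

For an exponential likelihood with a Gamma(α, β) prior on the rate, n observations with total T give posterior Gamma(α+n, β+T).
So α = 31 − 12 = 19 and β = 91 − 73 = 18.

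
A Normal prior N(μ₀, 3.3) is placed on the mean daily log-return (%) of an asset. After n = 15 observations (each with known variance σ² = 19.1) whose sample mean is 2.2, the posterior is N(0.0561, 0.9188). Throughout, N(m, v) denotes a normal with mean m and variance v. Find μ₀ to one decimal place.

μ₀ = -5.5

The posterior mean is a precision-weighted average: μ_n = (τ₀μ₀ + τ_data·x̄)/(τ₀+τ_data), with τ₀=1/σ₀² and τ_data=n/σ².
Here τ₀ = 1/3.3 = 0.303030 and τ_data = 15/19.1 = 0.785340, so τ_n = 1.088370.
Rearranging for μ₀: μ₀ = (μ_n·τ_n − τ_data·x̄)/τ₀ = (0.0561·1.088370 − 0.785340·2.2) / 0.303030 = -1.666690/0.303030 ≈ -5.5.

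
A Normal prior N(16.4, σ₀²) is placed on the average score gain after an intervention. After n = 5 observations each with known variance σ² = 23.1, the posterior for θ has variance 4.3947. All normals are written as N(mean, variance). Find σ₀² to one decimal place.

σ₀² = 90.1

Posterior precision equals prior precision plus data precision: 1/σ_n² = 1/σ₀² + n/σ².
So 1/σ₀² = 1/4.3947 − 5/23.1 = 0.227547 − 0.216450 = 0.011097.
Hence σ₀² = 1/0.011097 ≈ 90.1.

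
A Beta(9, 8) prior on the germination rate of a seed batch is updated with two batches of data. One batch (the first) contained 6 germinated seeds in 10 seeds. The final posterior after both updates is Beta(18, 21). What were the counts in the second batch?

Because Beta–binomial updating is additive in the counts, the combined data contributed (α_post−α_prior, β_post−β_prior) successes and failures.
Total across both batches: 18−9=9 germinated seeds, 21−8=13 non-germinating seeds.
Subtract the first batch: 9−6=3 germinated seeds and 13−4=9 non-germinating seeds.

3 germinated seeds and 9 non-germinating seeds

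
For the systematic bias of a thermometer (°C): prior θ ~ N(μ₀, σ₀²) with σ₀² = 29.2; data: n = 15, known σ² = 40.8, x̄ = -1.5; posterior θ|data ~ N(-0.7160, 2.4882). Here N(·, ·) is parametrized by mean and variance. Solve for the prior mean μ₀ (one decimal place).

μ₀ = 7.7

With known observation variance, the Normal–Normal posterior has precision τ_n = τ₀ + n/σ² and mean μ_n = (τ₀μ₀ + (n/σ²)x̄)/τ_n.
Here τ₀ = 1/29.2 = 0.034247 and τ_data = 15/40.8 = 0.367647, so τ_n = 0.401894.
Rearranging for μ₀: μ₀ = (μ_n·τ_n − τ_data·x̄)/τ₀ = (-0.7160·0.401894 − 0.367647·-1.5) / 0.034247 = 0.263714/0.034247 ≈ 7.7.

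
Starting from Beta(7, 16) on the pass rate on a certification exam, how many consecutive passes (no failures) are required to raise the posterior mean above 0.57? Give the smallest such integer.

k = 15

After k passes and 0 failures the posterior is Beta(7+k, 16), with mean (7+k)/(7+16+k).
Set (7+k)/(23+k) > 0.57 and solve: k > (0.57·23 − 7)/(1 − 0.57) = 14.209.
The smallest integer exceeding 14.209 is 15, and checking k=15: (22)/(38) = 0.5789 > 0.57.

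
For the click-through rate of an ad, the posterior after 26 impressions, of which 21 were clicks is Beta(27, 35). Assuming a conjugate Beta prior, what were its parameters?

Beta(6, 30)

Beta is conjugate to the binomial likelihood: posterior = Beta(a+s, b+f).
Subtract the data counts: 27−21=6, 35−5=30.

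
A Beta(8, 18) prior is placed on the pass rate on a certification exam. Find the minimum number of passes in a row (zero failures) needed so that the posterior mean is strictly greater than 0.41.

k = 5

After k passes and 0 failures the posterior is Beta(8+k, 18), with mean (8+k)/(8+18+k).
Set (8+k)/(26+k) > 0.41 and solve: k > (0.41·26 − 8)/(1 − 0.41) = 4.508.
The smallest integer exceeding 4.508 is 5.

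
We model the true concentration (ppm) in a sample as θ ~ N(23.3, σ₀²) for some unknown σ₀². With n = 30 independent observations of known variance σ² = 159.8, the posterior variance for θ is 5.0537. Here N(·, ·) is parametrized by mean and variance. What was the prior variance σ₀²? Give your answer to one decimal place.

For the Normal–Normal model with known σ², precisions add: τ_n = τ₀ + n/σ².
So 1/σ₀² = 1/5.0537 − 30/159.8 = 0.197875 − 0.187735 = 0.010140.
Hence σ₀² = 1/0.010140 ≈ 98.6.

σ₀² = 98.6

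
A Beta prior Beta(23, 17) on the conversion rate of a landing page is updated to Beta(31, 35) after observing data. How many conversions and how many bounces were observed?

A Beta(α, β) prior with s successes and f failures in binomial data gives a Beta(α+s, β+f) posterior.
So s = 31 − 23 = 8 and f = 35 − 17 = 18.

8 conversions and 18 bounces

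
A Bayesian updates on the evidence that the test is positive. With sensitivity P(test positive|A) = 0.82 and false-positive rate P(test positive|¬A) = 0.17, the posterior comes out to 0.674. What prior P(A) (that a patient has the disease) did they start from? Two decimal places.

P(A) = 0.30

In odds form, posterior odds = prior odds × likelihood ratio, so prior odds = posterior odds ÷ LR.
Posterior odds = 0.674/(1−0.674) = 2.0675. LR = 0.82/0.17 = 4.8235.
Prior odds = 2.0675/4.8235 = 0.4286, so P(A) = 0.4286/(1+0.4286) ≈ 0.30.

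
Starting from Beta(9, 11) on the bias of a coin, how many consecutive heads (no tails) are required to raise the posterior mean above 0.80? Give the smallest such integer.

k = 36

After k heads and 0 tails the posterior is Beta(9+k, 11), with mean (9+k)/(9+11+k).
Set (9+k)/(20+k) > 0.80 and solve: k > (0.80·20 − 9)/(1 − 0.80) = 35.000.
The smallest integer exceeding 35.000 is 36, and checking k=36: (45)/(56) = 0.8036 > 0.80.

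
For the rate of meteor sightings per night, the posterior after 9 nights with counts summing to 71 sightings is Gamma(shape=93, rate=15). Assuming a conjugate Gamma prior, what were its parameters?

Gamma(shape=22, rate=6)

Gamma–Poisson conjugacy: posterior shape = α + Σxᵢ, posterior rate = β + n.
So α = 93 − 71 = 22 and β = 15 − 9 = 6.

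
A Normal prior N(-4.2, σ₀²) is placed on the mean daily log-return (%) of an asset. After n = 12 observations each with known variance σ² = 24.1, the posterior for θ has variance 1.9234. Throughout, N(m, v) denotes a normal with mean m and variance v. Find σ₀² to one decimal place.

σ₀² = 45.5

Posterior precision equals prior precision plus data precision: 1/σ_n² = 1/σ₀² + n/σ².
So 1/σ₀² = 1/1.9234 − 12/24.1 = 0.519913 − 0.497925 = 0.021988.
Hence σ₀² = 1/0.021988 ≈ 45.5.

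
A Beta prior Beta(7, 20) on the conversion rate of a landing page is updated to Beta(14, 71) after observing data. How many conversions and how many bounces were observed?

A Beta(a, b) prior with s successes and f failures in binomial data gives a Beta(a+s, b+f) posterior.
Match parameters: s=14−7=7, f=71−20=51.

7 conversions and 51 bounces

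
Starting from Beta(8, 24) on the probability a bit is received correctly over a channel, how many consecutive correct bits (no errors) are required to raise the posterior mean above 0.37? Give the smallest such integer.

k = 7

After k correct bits and 0 errors the posterior is Beta(8+k, 24), with mean (8+k)/(8+24+k).
Set (8+k)/(32+k) > 0.37 and solve: k > (0.37·32 − 8)/(1 − 0.37) = 6.095.
The smallest integer exceeding 6.095 is 7.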